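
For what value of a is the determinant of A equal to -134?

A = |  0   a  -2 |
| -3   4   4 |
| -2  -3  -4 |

Expanding along the column containing a, det(A) is linear in a: det(A) = (-20)·a + (-34).
Set (-20)·a + (-34) = -134  ⇒  (-20)·a = -100  ⇒  a = 5.

a = 5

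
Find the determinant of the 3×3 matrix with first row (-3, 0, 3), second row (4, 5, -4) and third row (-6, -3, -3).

Expand along row 1:
  + (-3) · |5 -4; -3 -3| = (-3)·(-15 − 12) = 81
  + 3 · |4 5; -6 -3| = 3·(-12 − (-30)) = 54
Sum: (81) + (54) = 135

135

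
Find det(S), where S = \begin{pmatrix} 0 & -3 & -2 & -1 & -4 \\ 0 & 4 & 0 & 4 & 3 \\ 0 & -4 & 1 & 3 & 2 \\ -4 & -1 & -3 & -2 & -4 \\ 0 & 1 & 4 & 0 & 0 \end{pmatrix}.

Expand along column 1 (it has 4 zeros):
  − (-4) · M_41   where M_41 = det([-3 -2 -1 -4; 4 0 4 3; -4 1 3 2; 1 4 0 0]) = -371
det = (-1)·(-4)·(-371) = -1484

-1484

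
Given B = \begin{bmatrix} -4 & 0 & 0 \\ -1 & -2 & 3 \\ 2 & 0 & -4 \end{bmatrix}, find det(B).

-32

Expand along row 1:
  + (-4) · |-2 3; 0 -4| = (-4)·(8 − 0) = -32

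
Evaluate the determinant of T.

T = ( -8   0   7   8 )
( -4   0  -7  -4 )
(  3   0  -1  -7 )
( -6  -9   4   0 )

3960

Expand along column 2 (it has 3 zeros):
  + (-9) · M_42   where M_42 = det([-8 7 8; -4 -7 -4; 3 -1 -7]) = -440
det = (+1)·(-9)·(-440) = 3960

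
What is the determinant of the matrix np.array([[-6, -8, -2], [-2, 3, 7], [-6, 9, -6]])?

The determinant is 918.

Expand along row 1:
  + (-6) · |3 7; 9 -6| = (-6)·(-18 − 63) = 486
  − (-8) · |-2 7; -6 -6| = −(-8)·(12 − (-42)) = 432
  + (-2) · |-2 3; -6 9| = (-2)·(-18 − (-18)) = 0
Sum: (486) + (432) + (0) = 918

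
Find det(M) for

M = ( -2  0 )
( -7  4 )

det(M) = (-2)·4 − 0·(-7) = -8 − 0 = -8

|M| = -8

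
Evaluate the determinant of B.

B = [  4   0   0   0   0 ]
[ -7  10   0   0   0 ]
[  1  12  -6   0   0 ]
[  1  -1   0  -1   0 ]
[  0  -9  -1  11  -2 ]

-480

B is lower triangular, so det(B) is the product of the diagonal entries:
det = (4) · (10) · (-6) · (-1) · (-2) = -480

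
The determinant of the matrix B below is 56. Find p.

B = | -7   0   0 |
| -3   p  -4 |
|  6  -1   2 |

Expanding along the row containing p, det(B) is linear in p: det(B) = (-14)·p + (28).
Set (-14)·p + (28) = 56  ⇒  (-14)·p = 28  ⇒  p = -2.

p = -2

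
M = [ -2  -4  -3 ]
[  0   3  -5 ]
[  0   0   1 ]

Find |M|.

det(M) = -6

M is upper triangular, so det(M) is the product of the diagonal entries:
det = (-2) · (3) · (1) = -6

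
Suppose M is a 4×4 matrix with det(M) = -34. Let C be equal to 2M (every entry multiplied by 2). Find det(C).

For a 4×4 matrix, det(2M) = 2^4·det(M) = 16·det(M).
det(C) = (16)·(-34) = -544

det(C) = -544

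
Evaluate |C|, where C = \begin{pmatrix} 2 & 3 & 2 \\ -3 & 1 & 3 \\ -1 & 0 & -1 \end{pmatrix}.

-18

Expand along column 2:
  − 3 · |-3 3; -1 -1| = −3·(3 − (-3)) = -18
  + 1 · |2 2; -1 -1| = 1·(-2 − (-2)) = 0
Sum: (-18) + (0) = -18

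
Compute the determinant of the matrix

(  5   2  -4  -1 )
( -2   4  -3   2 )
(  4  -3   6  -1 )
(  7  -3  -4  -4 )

Expand along row 1:
  + (5) · M_11   where M_11 = det([4 -3 2; -3 6 -1; -3 -4 -4]) = -25
  − (2) · M_12   where M_12 = det([-2 -3 2; 4 6 -1; 7 -4 -4]) = -87
  + (-4) · M_13   where M_13 = det([-2 4 2; 4 -3 -1; 7 -3 -4]) = 36
  − (-1) · M_14   where M_14 = det([-2 4 -3; 4 -3 6; 7 -3 -4]) = 145
det = (+1)·(5)·(-25) + (-1)·(2)·(-87) + (+1)·(-4)·(36) + (-1)·(-1)·(145) = 50

50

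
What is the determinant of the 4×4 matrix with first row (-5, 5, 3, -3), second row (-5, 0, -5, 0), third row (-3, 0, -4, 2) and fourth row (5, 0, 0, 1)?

Expand along column 2 (it has 3 zeros):
  − (5) · M_12   where M_12 = det([-5 -5 0; -3 -4 2; 5 0 1]) = -45
det = (-1)·(5)·(-45) = 225

225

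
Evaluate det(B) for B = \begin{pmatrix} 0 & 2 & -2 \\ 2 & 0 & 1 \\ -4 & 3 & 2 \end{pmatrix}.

Expand along column 1:
  − 2 · |2 -2; 3 2| = −2·(4 − (-6)) = -20
  + (-4) · |2 -2; 0 1| = (-4)·(2 − 0) = -8
Sum: (-20) + (-8) = -28

-28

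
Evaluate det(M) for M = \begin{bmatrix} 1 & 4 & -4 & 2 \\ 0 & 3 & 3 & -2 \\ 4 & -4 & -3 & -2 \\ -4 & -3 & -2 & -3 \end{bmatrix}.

Expand along row 2 (it has 1 zero):
  + (3) · M_22   where M_22 = det([1 -4 2; 4 -3 -2; -4 -2 -3]) = -115
  − (3) · M_23   where M_23 = det([1 4 2; 4 -4 -2; -4 -3 -3]) = 30
  + (-2) · M_24   where M_24 = det([1 4 -4; 4 -4 -3; -4 -3 -2]) = 191
det = (+1)·(3)·(-115) + (-1)·(3)·(30) + (+1)·(-2)·(191) = -817

det(M) = -817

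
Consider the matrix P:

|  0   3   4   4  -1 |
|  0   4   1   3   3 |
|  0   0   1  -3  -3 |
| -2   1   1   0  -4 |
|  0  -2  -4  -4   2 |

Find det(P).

The determinant is 32.

Expand along column 1 (it has 4 zeros):
  − (-2) · M_41   where M_41 = det([3 4 4 -1; 4 1 3 3; 0 1 -3 -3; -2 -4 -4 2]) = 16
det = (-1)·(-2)·(16) = 32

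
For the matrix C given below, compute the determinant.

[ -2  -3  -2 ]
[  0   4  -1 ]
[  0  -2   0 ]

Expand along column 1:
  + (-2) · |4 -1; -2 0| = (-2)·(0 − 2) = 4

4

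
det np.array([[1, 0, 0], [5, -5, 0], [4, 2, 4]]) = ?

-20

The matrix is lower triangular, so the determinant is the product of the diagonal entries:
det = (1) · (-5) · (4) = -20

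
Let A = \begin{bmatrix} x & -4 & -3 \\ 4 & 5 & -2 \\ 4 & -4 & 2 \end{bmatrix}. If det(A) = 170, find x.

Expanding along the row containing x, det(A) is linear in x: det(A) = (2)·x + (172).
Set (2)·x + (172) = 170  ⇒  (2)·x = -2  ⇒  x = -1.

-1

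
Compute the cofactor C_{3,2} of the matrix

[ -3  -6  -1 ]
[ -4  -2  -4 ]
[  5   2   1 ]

Delete row 3 and column 2; the remaining 2×2 submatrix is [-3 -1; -4 -4].
Its determinant is (-3)·(-4) − (-1)·(-4) = 8.
The cofactor carries sign (−1)^(3+2) = −1, so C_{3,2} = −(8) = -8.

The cofactor is -8.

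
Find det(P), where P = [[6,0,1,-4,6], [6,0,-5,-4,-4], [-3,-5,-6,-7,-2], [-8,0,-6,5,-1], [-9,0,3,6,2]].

Expand along column 2 (it has 4 zeros):
  − (-5) · M_32   where M_32 = det([6 1 -4 6; 6 -5 -4 -4; -8 -6 5 -1; -9 3 6 2]) = 42
det = (-1)·(-5)·(42) = 210

210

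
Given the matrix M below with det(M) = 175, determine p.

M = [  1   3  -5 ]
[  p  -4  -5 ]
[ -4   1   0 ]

Expanding along the column containing p, det(M) is linear in p: det(M) = (-5)·p + (145).
Set (-5)·p + (145) = 175  ⇒  (-5)·p = 30  ⇒  p = -6.

p = -6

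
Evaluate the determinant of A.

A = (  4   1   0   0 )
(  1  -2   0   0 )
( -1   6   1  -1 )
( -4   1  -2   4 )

The determinant is -18.

A is block lower-triangular with a 2×2 block and a 2×2 block on the diagonal, so its determinant equals the product of the determinants of the diagonal blocks.
det of the 2×2 block = -9
det of the 2×2 block = 2
det = (-9)·(2) = -18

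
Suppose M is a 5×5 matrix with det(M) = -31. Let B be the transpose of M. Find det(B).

det(B) = -31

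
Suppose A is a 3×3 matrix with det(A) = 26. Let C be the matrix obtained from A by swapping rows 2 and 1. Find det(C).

The determinant is -26.

Swapping two rows multiplies the determinant by −1.
det(C) = (-1)·(26) = -26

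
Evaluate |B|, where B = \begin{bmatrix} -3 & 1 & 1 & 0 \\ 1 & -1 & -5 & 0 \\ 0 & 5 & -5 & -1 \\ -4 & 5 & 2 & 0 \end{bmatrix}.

The determinant is -50.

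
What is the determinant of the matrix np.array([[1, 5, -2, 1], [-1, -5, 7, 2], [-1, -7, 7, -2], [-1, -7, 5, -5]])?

Expand along row 1:
  + (1) · M_11   where M_11 = det([-5 7 2; -7 7 -2; -7 5 -5]) = 6
  − (5) · M_12   where M_12 = det([-1 7 2; -1 7 -2; -1 5 -5]) = 8
  + (-2) · M_13   where M_13 = det([-1 -5 2; -1 -7 -2; -1 -7 -5]) = -6
  − (1) · M_14   where M_14 = det([-1 -5 7; -1 -7 7; -1 -7 5]) = -4
det = (+1)·(1)·(6) + (-1)·(5)·(8) + (+1)·(-2)·(-6) + (-1)·(1)·(-4) = -18

-18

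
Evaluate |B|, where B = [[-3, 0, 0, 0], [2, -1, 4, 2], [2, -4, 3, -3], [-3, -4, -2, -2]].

-204

Expand along row 1 (it has 3 zeros):
  + (-3) · M_11   where M_11 = det([-1 4 2; -4 3 -3; -4 -2 -2]) = 68
det = (+1)·(-3)·(68) = -204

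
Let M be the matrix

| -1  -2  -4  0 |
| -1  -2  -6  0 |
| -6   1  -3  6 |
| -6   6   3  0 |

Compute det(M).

Expand along column 4 (it has 3 zeros):
  − (6) · M_34   where M_34 = det([-1 -2 -4; -1 -2 -6; -6 6 3]) = -36
det = (-1)·(6)·(-36) = 216

216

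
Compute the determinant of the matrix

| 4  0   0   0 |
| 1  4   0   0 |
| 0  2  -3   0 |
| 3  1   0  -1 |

48

The matrix is lower triangular, so the determinant is the product of the diagonal entries:
det = (4) · (4) · (-3) · (-1) = 48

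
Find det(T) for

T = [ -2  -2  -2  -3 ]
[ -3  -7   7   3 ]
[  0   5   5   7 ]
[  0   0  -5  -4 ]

|T| = 95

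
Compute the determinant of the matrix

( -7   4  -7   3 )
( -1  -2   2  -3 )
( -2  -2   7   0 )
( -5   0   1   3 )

288

Expand along row 3 (it has 1 zero):
  + (-2) · M_31   where M_31 = det([4 -7 3; -2 2 -3; 0 1 3]) = -12
  − (-2) · M_32   where M_32 = det([-7 -7 3; -1 2 -3; -5 1 3]) = -162
  + (7) · M_33   where M_33 = det([-7 4 3; -1 -2 -3; -5 0 3]) = 84
det = (+1)·(-2)·(-12) + (-1)·(-2)·(-162) + (+1)·(7)·(84) = 288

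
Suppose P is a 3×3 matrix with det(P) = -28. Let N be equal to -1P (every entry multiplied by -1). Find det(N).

The determinant is 28.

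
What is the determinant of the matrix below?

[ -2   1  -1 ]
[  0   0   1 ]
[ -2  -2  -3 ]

Expand along row 2:
  − 1 · |-2 1; -2 -2| = −1·(4 − (-2)) = -6

The determinant is -6.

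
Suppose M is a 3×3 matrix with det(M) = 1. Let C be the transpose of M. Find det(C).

det(Mᵀ) = det(M).
det(C) = (1)·(1) = 1

The determinant is 1.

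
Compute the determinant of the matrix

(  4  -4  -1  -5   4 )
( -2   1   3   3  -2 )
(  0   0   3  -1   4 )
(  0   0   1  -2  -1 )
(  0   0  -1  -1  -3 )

The determinant is 4.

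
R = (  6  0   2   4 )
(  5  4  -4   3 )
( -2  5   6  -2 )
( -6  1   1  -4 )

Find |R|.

Expand along row 1 (it has 1 zero):
  + (6) · M_11   where M_11 = det([4 -4 3; 5 6 -2; 1 1 -4]) = -163
  + (2) · M_13   where M_13 = det([5 4 3; -2 5 -2; -6 1 -4]) = 10
  − (4) · M_14   where M_14 = det([5 4 -4; -2 5 6; -6 1 1]) = -253
det = (+1)·(6)·(-163) + (+1)·(2)·(10) + (-1)·(4)·(-253) = 54

det(R) = 54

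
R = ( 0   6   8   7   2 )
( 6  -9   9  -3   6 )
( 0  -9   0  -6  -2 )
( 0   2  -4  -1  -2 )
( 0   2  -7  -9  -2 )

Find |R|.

det(R) = 6360

Expand along column 1 (it has 4 zeros):
  − (6) · M_21   where M_21 = det([6 8 7 2; -9 0 -6 -2; 2 -4 -1 -2; 2 -7 -9 -2]) = -1060
det = (-1)·(6)·(-1060) = 6360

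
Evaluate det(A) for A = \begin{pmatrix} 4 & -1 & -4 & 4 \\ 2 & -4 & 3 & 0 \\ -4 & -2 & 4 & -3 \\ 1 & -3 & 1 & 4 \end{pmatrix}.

|A| = 201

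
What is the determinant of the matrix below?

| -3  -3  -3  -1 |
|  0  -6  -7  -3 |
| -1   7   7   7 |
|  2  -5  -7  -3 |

The determinant is 54.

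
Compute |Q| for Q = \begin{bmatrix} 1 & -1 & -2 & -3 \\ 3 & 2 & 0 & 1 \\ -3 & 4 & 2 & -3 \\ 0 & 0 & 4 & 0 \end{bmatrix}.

det(Q) = 280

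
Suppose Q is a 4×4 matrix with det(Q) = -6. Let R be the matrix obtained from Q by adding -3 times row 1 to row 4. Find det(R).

Adding a multiple of one row to another leaves the determinant unchanged.
det(R) = (1)·(-6) = -6

|R| = -6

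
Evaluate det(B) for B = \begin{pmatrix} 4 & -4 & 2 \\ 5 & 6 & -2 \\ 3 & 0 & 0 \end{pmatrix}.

-12

Expand along row 3:
  + 3 · |-4 2; 6 -2| = 3·(8 − 12) = -12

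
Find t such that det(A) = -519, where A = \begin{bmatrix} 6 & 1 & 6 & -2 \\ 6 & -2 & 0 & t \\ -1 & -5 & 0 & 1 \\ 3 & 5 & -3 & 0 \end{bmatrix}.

Expanding along the row containing t, det(A) is linear in t: det(A) = (147)·t + (-78).
Set (147)·t + (-78) = -519  ⇒  (147)·t = -441  ⇒  t = -3.

-3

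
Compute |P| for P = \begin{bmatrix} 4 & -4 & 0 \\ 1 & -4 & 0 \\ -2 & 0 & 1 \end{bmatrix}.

Expand along column 3:
  + 1 · |4 -4; 1 -4| = 1·(-16 − (-4)) = -12

det(P) = -12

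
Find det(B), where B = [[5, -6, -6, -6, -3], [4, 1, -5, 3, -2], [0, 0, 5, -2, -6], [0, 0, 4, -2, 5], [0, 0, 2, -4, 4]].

|B| = 4176

B is block upper-triangular with a 2×2 block and a 3×3 block on the diagonal, so its determinant equals the product of the determinants of the diagonal blocks.
det of the 2×2 block = 29
det of the 3×3 block = 144
det = (29)·(144) = 4176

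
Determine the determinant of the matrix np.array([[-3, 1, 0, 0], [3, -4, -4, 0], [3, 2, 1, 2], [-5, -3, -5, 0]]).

Expand along column 4 (it has 3 zeros):
  − (2) · M_34   where M_34 = det([-3 1 0; 3 -4 -4; -5 -3 -5]) = 11
det = (-1)·(2)·(11) = -22

-22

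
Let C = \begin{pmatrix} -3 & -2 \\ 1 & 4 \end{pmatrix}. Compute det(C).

det(C) = (-3)·4 − (-2)·1 = -12 − (-2) = -10

The determinant is -10.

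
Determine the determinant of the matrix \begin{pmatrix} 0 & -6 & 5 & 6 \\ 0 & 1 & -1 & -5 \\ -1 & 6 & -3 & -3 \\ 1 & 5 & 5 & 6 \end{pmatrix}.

254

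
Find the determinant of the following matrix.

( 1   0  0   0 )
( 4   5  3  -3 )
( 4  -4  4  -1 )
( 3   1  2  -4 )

The determinant is -85.

Expand along row 1 (it has 3 zeros):
  + (1) · M_11   where M_11 = det([5 3 -3; -4 4 -1; 1 2 -4]) = -85
det = (+1)·(1)·(-85) = -85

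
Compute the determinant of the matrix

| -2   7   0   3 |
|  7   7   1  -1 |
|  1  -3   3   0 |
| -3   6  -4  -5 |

1203

Expand along row 1 (it has 1 zero):
  + (-2) · M_11   where M_11 = det([7 1 -1; -3 3 0; 6 -4 -5]) = -114
  − (7) · M_12   where M_12 = det([7 1 -1; 1 3 0; -3 -4 -5]) = -105
  − (3) · M_14   where M_14 = det([7 7 1; 1 -3 3; -3 6 -4]) = -80
det = (+1)·(-2)·(-114) + (-1)·(7)·(-105) + (-1)·(3)·(-80) = 1203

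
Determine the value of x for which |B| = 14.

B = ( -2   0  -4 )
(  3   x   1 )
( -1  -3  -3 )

Expanding along the row containing x, det(B) is linear in x: det(B) = (2)·x + (30).
Set (2)·x + (30) = 14  ⇒  (2)·x = -16  ⇒  x = -8.

x = -8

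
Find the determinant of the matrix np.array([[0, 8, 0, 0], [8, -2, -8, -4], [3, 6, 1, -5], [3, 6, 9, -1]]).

-2816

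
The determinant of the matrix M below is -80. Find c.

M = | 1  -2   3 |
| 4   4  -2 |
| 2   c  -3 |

Expanding along the column containing c, det(M) is linear in c: det(M) = (14)·c + (-52).
Set (14)·c + (-52) = -80  ⇒  (14)·c = -28  ⇒  c = -2.

-2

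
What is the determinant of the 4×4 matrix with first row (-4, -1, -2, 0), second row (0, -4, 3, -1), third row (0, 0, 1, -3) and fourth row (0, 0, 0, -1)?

The determinant is -16.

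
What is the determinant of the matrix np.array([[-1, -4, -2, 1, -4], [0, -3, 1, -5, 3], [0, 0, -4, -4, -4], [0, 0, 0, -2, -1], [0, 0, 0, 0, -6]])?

The matrix is upper triangular, so the determinant is the product of the diagonal entries:
det = (-1) · (-3) · (-4) · (-2) · (-6) = -144

The determinant is -144.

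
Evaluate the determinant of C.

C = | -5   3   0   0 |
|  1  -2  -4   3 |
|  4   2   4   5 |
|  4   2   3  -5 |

701

Expand along row 1 (it has 2 zeros):
  + (-5) · M_11   where M_11 = det([-2 -4 3; 2 4 5; 2 3 -5]) = -16
  − (3) · M_12   where M_12 = det([1 -4 3; 4 4 5; 4 3 -5]) = -207
det = (+1)·(-5)·(-16) + (-1)·(3)·(-207) = 701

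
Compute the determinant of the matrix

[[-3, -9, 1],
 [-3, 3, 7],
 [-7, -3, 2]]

336

Expand along row 1:
  + (-3) · |3 7; -3 2| = (-3)·(6 − (-21)) = -81
  − (-9) · |-3 7; -7 2| = −(-9)·(-6 − (-49)) = 387
  + 1 · |-3 3; -7 -3| = 1·(9 − (-21)) = 30
Sum: (-81) + (387) + (30) = 336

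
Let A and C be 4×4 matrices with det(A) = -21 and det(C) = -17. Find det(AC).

357

det(AC) = det(A)·det(C) = (-21)·(-17) = 357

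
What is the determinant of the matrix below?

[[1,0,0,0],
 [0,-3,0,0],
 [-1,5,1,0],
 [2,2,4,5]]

The matrix is lower triangular, so the determinant is the product of the diagonal entries:
det = (1) · (-3) · (1) · (5) = -15

-15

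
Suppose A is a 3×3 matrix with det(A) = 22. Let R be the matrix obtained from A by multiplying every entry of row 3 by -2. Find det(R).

The determinant is -44.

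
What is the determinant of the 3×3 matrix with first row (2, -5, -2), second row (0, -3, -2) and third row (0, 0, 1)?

The matrix is upper triangular, so the determinant is the product of the diagonal entries:
det = (2) · (-3) · (1) = -6

-6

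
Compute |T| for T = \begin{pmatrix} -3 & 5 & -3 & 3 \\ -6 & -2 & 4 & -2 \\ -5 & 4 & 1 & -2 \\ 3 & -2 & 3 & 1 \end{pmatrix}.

542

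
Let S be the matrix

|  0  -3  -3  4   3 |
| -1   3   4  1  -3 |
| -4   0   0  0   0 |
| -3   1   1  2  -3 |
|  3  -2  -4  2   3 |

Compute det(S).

det(S) = 264

Expand along row 3 (it has 4 zeros):
  + (-4) · M_31   where M_31 = det([-3 -3 4 3; 3 4 1 -3; 1 1 2 -3; -2 -4 2 3]) = -66
det = (+1)·(-4)·(-66) = 264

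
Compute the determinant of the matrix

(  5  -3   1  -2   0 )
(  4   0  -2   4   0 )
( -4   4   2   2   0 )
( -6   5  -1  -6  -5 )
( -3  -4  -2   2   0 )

Expand along column 5 (it has 4 zeros):
  − (-5) · M_45   where M_45 = det([5 -3 1 -2; 4 0 -2 4; -4 4 2 2; -3 -4 -2 2]) = 476
det = (-1)·(-5)·(476) = 2380

2380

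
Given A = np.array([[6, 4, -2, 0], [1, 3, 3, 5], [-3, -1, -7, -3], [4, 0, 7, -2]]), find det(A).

Expand along row 1 (it has 1 zero):
  + (6) · M_11   where M_11 = det([3 3 5; -1 -7 -3; 0 7 -2]) = 64
  − (4) · M_12   where M_12 = det([1 3 5; -3 -7 -3; 4 7 -2]) = 16
  + (-2) · M_13   where M_13 = det([1 3 5; -3 -1 -3; 4 0 -2]) = -32
det = (+1)·(6)·(64) + (-1)·(4)·(16) + (+1)·(-2)·(-32) = 384

384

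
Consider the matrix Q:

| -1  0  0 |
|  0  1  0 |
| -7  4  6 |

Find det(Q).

Q is lower triangular, so det(Q) is the product of the diagonal entries:
det = (-1) · (1) · (6) = -6

The determinant is -6.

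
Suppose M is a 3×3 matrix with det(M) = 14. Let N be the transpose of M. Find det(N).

det(Mᵀ) = det(M).
det(N) = (1)·(14) = 14

14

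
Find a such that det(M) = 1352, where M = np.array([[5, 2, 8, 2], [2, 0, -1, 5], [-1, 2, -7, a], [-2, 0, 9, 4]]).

a = 9

Expanding along the column containing a, det(M) is linear in a: det(M) = (32)·a + (1064).
Set (32)·a + (1064) = 1352  ⇒  (32)·a = 288  ⇒  a = 9.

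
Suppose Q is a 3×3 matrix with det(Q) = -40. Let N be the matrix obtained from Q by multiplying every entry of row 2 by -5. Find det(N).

Scaling one row by -5 multiplies the determinant by -5.
det(N) = (-5)·(-40) = 200

200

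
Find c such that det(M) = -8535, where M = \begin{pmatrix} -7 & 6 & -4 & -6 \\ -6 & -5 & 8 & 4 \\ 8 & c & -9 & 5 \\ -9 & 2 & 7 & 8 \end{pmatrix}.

Expanding along the column containing c, det(M) is linear in c: det(M) = (480)·c + (-6135).
Set (480)·c + (-6135) = -8535  ⇒  (480)·c = -2400  ⇒  c = -5.

-5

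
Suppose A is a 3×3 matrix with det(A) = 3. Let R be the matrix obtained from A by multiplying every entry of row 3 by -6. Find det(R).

det(R) = -18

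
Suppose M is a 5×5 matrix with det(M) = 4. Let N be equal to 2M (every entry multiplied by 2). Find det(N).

|N| = 128

For a 5×5 matrix, det(2M) = 2^5·det(M) = 32·det(M).
det(N) = (32)·(4) = 128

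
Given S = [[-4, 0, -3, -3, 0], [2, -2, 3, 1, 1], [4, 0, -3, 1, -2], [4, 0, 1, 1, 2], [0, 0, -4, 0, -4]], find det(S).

Expand along column 2 (it has 4 zeros):
  + (-2) · M_22   where M_22 = det([-4 -3 -3 0; 4 -3 1 -2; 4 1 1 2; 0 -4 0 -4]) = 0
det = (+1)·(-2)·(0) = 0

0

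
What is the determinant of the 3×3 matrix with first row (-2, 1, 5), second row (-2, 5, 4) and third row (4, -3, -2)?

The determinant is -62.

Expand along column 1:
  + (-2) · |5 4; -3 -2| = (-2)·(-10 − (-12)) = -4
  − (-2) · |1 5; -3 -2| = −(-2)·(-2 − (-15)) = 26
  + 4 · |1 5; 5 4| = 4·(4 − 25) = -84
Sum: (-4) + (26) + (-84) = -62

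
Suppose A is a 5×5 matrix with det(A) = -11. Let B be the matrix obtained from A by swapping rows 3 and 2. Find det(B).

11

Swapping two rows multiplies the determinant by −1.
det(B) = (-1)·(-11) = 11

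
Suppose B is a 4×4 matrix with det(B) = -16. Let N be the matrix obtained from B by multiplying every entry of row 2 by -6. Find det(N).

Scaling one row by -6 multiplies the determinant by -6.
det(N) = (-6)·(-16) = 96

The determinant is 96.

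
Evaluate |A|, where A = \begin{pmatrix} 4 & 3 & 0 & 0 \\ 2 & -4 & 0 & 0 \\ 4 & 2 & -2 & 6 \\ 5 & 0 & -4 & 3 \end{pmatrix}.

A is block lower-triangular with a 2×2 block and a 2×2 block on the diagonal, so its determinant equals the product of the determinants of the diagonal blocks.
det of the 2×2 block = -22
det of the 2×2 block = 18
det = (-22)·(18) = -396

|A| = -396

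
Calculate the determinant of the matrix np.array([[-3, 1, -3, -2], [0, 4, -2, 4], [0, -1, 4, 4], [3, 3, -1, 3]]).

Expand along column 1 (it has 2 zeros):
  + (-3) · M_11   where M_11 = det([4 -2 4; -1 4 4; 3 -1 3]) = -10
  − (3) · M_41   where M_41 = det([1 -3 -2; 4 -2 4; -1 4 4]) = 8
det = (+1)·(-3)·(-10) + (-1)·(3)·(8) = 6

The determinant is 6.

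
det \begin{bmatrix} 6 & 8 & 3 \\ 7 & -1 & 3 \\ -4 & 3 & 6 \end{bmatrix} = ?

-471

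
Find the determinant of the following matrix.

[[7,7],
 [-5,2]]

det = 7·2 − 7·(-5) = 14 − (-35) = 49

49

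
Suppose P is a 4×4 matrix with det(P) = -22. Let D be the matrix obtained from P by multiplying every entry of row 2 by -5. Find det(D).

110

Scaling one row by -5 multiplies the determinant by -5.
det(D) = (-5)·(-22) = 110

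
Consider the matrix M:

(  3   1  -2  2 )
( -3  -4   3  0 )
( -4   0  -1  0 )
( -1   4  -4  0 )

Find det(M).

Expand along column 4 (it has 3 zeros):
  − (2) · M_14   where M_14 = det([-3 -4 3; -4 0 -1; -1 4 -4]) = 0
det = (-1)·(2)·(0) = 0

0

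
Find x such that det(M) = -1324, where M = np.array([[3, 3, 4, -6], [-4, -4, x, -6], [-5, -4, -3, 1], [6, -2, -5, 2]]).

Expanding along the column containing x, det(M) is linear in x: det(M) = (174)·x + (242).
Set (174)·x + (242) = -1324  ⇒  (174)·x = -1566  ⇒  x = -9.

-9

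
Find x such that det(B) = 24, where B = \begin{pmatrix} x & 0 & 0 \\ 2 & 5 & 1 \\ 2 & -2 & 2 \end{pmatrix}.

Expanding along the row containing x, det(B) is linear in x: det(B) = (12)·x + (0).
Set (12)·x + (0) = 24  ⇒  (12)·x = 24  ⇒  x = 2.

x = 2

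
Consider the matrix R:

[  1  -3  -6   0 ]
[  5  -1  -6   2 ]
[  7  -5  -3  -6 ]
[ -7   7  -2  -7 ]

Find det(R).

-3130

Expand along row 1 (it has 1 zero):
  + (1) · M_11   where M_11 = det([-1 -6 2; -5 -3 -6; 7 -2 -7]) = 515
  − (-3) · M_12   where M_12 = det([5 -6 2; 7 -3 -6; -7 -2 -7]) = -571
  + (-6) · M_13   where M_13 = det([5 -1 2; 7 -5 -6; -7 7 -7]) = 322
det = (+1)·(1)·(515) + (-1)·(-3)·(-571) + (+1)·(-6)·(322) = -3130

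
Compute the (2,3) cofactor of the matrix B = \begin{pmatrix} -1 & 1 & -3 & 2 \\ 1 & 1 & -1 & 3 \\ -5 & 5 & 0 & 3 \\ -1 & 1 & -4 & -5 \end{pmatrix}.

0

Delete row 2 and column 3; the remaining 3×3 submatrix is [-1 1 2; -5 5 3; -1 1 -5].
Its determinant is 0.
The cofactor carries sign (−1)^(2+3) = −1, so C_{2,3} = −(0) = 0.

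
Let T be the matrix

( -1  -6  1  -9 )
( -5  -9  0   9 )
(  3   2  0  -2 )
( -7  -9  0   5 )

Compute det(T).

Expand along column 3 (it has 3 zeros):
  + (1) · M_13   where M_13 = det([-5 -9 9; 3 2 -2; -7 -9 5]) = -68
det = (+1)·(1)·(-68) = -68

-68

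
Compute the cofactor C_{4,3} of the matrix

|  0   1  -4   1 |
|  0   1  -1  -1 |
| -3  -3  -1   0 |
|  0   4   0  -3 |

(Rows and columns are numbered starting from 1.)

Delete row 4 and column 3; the remaining 3×3 submatrix is [0 1 1; 0 1 -1; -3 -3 0].
Its determinant is 6.
The cofactor carries sign (−1)^(4+3) = −1, so C_{4,3} = −(6) = -6.

The cofactor is -6.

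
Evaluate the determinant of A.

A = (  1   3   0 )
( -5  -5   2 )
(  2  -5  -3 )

Expand along row 1:
  + 1 · |-5 2; -5 -3| = 1·(15 − (-10)) = 25
  − 3 · |-5 2; 2 -3| = −3·(15 − 4) = -33
Sum: (25) + (-33) = -8

The determinant is -8.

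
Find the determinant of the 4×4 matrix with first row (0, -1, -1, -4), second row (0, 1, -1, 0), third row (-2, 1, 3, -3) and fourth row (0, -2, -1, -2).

-16

Expand along column 1 (it has 3 zeros):
  + (-2) · M_31   where M_31 = det([-1 -1 -4; 1 -1 0; -2 -1 -2]) = 8
det = (+1)·(-2)·(8) = -16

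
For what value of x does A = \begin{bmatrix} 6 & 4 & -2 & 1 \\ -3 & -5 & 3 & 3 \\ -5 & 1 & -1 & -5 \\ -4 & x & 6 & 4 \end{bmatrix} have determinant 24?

Expanding along the column containing x, det(A) is linear in x: det(A) = (6)·x + (72).
Set (6)·x + (72) = 24  ⇒  (6)·x = -48  ⇒  x = -8.

-8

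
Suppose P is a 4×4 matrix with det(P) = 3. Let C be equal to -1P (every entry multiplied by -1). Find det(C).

det(C) = 3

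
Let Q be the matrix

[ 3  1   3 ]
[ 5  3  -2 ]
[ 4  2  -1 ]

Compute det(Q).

Expand along column 1:
  + 3 · |3 -2; 2 -1| = 3·(-3 − (-4)) = 3
  − 5 · |1 3; 2 -1| = −5·(-1 − 6) = 35
  + 4 · |1 3; 3 -2| = 4·(-2 − 9) = -44
Sum: (3) + (35) + (-44) = -6

The determinant is -6.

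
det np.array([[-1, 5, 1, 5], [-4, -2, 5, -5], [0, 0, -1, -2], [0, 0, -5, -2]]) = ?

-176

The matrix is block upper-triangular with a 2×2 block and a 2×2 block on the diagonal, so its determinant equals the product of the determinants of the diagonal blocks.
det of the 2×2 block = 22
det of the 2×2 block = -8
det = (22)·(-8) = -176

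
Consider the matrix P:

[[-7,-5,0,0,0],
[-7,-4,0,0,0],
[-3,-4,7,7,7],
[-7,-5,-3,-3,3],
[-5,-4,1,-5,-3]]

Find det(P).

-1764

P is block lower-triangular with a 2×2 block and a 3×3 block on the diagonal, so its determinant equals the product of the determinants of the diagonal blocks.
det of the 2×2 block = -7
det of the 3×3 block = 252
det = (-7)·(252) = -1764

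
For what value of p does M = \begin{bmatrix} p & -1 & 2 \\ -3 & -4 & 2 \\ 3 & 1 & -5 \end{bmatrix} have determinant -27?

p = -3

Expanding along the column containing p, det(M) is linear in p: det(M) = (18)·p + (27).
Set (18)·p + (27) = -27  ⇒  (18)·p = -54  ⇒  p = -3.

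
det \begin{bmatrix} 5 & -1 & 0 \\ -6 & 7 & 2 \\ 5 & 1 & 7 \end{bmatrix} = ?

Expand along row 1:
  + 5 · |7 2; 1 7| = 5·(49 − 2) = 235
  − (-1) · |-6 2; 5 7| = −(-1)·(-42 − 10) = -52
Sum: (235) + (-52) = 183

The determinant is 183.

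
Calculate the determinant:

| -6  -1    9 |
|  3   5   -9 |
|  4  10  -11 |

The determinant is -117.

Expand along row 1:
  + (-6) · |5 -9; 10 -11| = (-6)·(-55 − (-90)) = -210
  − (-1) · |3 -9; 4 -11| = −(-1)·(-33 − (-36)) = 3
  + 9 · |3 5; 4 10| = 9·(30 − 20) = 90
Sum: (-210) + (3) + (90) = -117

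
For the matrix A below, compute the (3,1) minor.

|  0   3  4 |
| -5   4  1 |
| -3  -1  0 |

Delete row 3 and column 1; the remaining 2×2 submatrix is [3 4; 4 1].
Its determinant is 3·1 − 4·4 = -13.

The minor is -13.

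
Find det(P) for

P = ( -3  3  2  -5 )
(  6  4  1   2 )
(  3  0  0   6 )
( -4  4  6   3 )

Expand along row 3 (it has 2 zeros):
  + (3) · M_31   where M_31 = det([3 2 -5; 4 1 2; 4 6 3]) = -135
  − (6) · M_34   where M_34 = det([-3 3 2; 6 4 1; -4 4 6]) = -100
det = (+1)·(3)·(-135) + (-1)·(6)·(-100) = 195

det(P) = 195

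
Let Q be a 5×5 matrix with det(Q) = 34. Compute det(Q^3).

39304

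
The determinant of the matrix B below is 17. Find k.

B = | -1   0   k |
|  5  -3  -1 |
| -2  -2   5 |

k = 0

Expanding along the row containing k, det(B) is linear in k: det(B) = (-16)·k + (17).
Set (-16)·k + (17) = 17  ⇒  (-16)·k = 0  ⇒  k = 0.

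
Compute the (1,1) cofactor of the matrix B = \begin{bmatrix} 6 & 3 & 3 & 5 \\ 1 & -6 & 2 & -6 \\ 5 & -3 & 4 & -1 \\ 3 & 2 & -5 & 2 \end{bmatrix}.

Delete row 1 and column 1; the remaining 3×3 submatrix is [-6 2 -6; -3 4 -1; 2 -5 2].
Its determinant is -52.
The cofactor carries sign (−1)^(1+1) = +1, so C_{1,1} = +(-52) = -52.

The cofactor is -52.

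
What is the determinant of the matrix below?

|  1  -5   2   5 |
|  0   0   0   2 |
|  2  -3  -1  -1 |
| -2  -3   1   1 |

-60

Expand along row 2 (it has 3 zeros):
  + (2) · M_24   where M_24 = det([1 -5 2; 2 -3 -1; -2 -3 1]) = -30
det = (+1)·(2)·(-30) = -60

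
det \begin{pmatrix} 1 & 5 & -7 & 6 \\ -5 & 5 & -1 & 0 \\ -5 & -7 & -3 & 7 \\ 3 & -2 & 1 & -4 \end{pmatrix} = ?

The determinant is 1548.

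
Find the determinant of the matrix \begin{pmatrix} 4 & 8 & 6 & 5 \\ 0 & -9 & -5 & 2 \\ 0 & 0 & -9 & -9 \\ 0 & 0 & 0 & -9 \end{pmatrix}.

The matrix is upper triangular, so the determinant is the product of the diagonal entries:
det = (4) · (-9) · (-9) · (-9) = -2916

The determinant is -2916.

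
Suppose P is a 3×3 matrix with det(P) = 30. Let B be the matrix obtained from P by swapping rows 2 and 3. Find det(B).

-30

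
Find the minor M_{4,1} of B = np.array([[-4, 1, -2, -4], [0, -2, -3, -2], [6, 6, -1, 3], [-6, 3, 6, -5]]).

-79

Delete row 4 and column 1; the remaining 3×3 submatrix is [1 -2 -4; -2 -3 -2; 6 -1 3].
Its determinant is -79.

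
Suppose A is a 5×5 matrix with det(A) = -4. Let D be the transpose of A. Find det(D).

|D| = -4

det(Aᵀ) = det(A).
det(D) = (1)·(-4) = -4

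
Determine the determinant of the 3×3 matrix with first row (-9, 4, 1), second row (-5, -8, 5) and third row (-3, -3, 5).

Expand along row 1:
  + (-9) · |-8 5; -3 5| = (-9)·(-40 − (-15)) = 225
  − 4 · |-5 5; -3 5| = −4·(-25 − (-15)) = 40
  + 1 · |-5 -8; -3 -3| = 1·(15 − 24) = -9
Sum: (225) + (40) + (-9) = 256

256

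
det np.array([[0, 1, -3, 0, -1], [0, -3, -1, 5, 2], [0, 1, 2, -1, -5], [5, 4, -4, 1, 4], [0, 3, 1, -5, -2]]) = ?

The determinant is 0.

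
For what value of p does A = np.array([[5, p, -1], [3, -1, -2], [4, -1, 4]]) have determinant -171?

Expanding along the column containing p, det(A) is linear in p: det(A) = (-20)·p + (-31).
Set (-20)·p + (-31) = -171  ⇒  (-20)·p = -140  ⇒  p = 7.

p = 7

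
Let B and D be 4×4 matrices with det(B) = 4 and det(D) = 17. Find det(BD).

det(BD) = det(B)·det(D) = (4)·(17) = 68

|BD| = 68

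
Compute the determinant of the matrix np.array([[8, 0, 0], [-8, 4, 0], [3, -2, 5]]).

The matrix is lower triangular, so the determinant is the product of the diagonal entries:
det = (8) · (4) · (5) = 160

160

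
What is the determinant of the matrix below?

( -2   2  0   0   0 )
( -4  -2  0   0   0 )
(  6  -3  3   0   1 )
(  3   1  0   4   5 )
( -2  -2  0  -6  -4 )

The matrix is block lower-triangular with a 2×2 block and a 3×3 block on the diagonal, so its determinant equals the product of the determinants of the diagonal blocks.
det of the 2×2 block = 12
det of the 3×3 block = 42
det = (12)·(42) = 504

504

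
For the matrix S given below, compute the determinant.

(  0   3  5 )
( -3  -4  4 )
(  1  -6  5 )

The determinant is 167.

Expand along row 1:
  − 3 · |-3 4; 1 5| = −3·(-15 − 4) = 57
  + 5 · |-3 -4; 1 -6| = 5·(18 − (-4)) = 110
Sum: (57) + (110) = 167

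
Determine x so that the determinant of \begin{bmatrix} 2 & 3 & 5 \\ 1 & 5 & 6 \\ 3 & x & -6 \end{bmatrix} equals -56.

x = -1

Expanding along the column containing x, det(M) is linear in x: det(M) = (-7)·x + (-63).
Set (-7)·x + (-63) = -56  ⇒  (-7)·x = 7  ⇒  x = -1.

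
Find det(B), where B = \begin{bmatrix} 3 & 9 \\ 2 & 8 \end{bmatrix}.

det(B) = 3·8 − 9·2 = 24 − 18 = 6

6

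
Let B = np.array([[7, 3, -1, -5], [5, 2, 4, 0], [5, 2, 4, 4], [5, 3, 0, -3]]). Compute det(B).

116

Expand along row 2 (it has 1 zero):
  − (5) · M_21   where M_21 = det([3 -1 -5; 2 4 4; 3 0 -3]) = 6
  + (2) · M_22   where M_22 = det([7 -1 -5; 5 4 4; 5 0 -3]) = -19
  − (4) · M_23   where M_23 = det([7 3 -5; 5 2 4; 5 3 -3]) = -46
det = (-1)·(5)·(6) + (+1)·(2)·(-19) + (-1)·(4)·(-46) = 116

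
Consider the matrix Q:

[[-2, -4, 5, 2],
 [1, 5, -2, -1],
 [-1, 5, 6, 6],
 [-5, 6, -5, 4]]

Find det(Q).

-591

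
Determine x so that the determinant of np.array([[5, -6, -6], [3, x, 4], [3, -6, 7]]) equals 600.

Expanding along the row containing x, det(M) is linear in x: det(M) = (53)·x + (282).
Set (53)·x + (282) = 600  ⇒  (53)·x = 318  ⇒  x = 6.

6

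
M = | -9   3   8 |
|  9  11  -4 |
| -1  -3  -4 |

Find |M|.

Expand along column 1:
  + (-9) · |11 -4; -3 -4| = (-9)·(-44 − 12) = 504
  − 9 · |3 8; -3 -4| = −9·(-12 − (-24)) = -108
  + (-1) · |3 8; 11 -4| = (-1)·(-12 − 88) = 100
Sum: (504) + (-108) + (100) = 496

496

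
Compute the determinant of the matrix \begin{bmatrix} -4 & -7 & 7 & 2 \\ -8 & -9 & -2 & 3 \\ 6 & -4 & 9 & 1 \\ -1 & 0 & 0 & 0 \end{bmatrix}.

Expand along row 4 (it has 3 zeros):
  − (-1) · M_41   where M_41 = det([-7 7 2; -9 -2 3; -4 9 1]) = 4
det = (-1)·(-1)·(4) = 4

4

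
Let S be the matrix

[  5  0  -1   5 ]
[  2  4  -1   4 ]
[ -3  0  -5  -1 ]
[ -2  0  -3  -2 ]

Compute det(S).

136

Expand along column 2 (it has 3 zeros):
  + (4) · M_22   where M_22 = det([5 -1 5; -3 -5 -1; -2 -3 -2]) = 34
det = (+1)·(4)·(34) = 136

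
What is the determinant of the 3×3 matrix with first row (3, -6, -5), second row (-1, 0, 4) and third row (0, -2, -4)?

38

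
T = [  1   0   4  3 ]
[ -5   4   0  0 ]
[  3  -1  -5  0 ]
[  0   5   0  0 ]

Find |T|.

The determinant is 375.

Expand along row 4 (it has 3 zeros):
  + (5) · M_42   where M_42 = det([1 4 3; -5 0 0; 3 -5 0]) = 75
det = (+1)·(5)·(75) = 375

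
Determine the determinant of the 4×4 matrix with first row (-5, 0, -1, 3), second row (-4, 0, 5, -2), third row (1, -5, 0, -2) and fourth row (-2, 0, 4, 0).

Expand along column 2 (it has 3 zeros):
  − (-5) · M_32   where M_32 = det([-5 -1 3; -4 5 -2; -2 4 0]) = -62
det = (-1)·(-5)·(-62) = -310

-310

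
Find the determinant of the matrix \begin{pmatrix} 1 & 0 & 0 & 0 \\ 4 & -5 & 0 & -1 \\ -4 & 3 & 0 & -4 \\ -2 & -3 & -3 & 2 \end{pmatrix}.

69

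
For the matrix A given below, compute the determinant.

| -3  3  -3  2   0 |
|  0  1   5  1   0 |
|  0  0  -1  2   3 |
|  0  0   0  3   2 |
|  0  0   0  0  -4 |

A is upper triangular, so det(A) is the product of the diagonal entries:
det = (-3) · (1) · (-1) · (3) · (-4) = -36

|A| = -36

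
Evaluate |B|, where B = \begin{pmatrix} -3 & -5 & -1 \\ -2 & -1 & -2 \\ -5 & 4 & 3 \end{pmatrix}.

The determinant is -82.

Expand along row 1:
  + (-3) · |-1 -2; 4 3| = (-3)·(-3 − (-8)) = -15
  − (-5) · |-2 -2; -5 3| = −(-5)·(-6 − 10) = -80
  + (-1) · |-2 -1; -5 4| = (-1)·(-8 − 5) = 13
Sum: (-15) + (-80) + (13) = -82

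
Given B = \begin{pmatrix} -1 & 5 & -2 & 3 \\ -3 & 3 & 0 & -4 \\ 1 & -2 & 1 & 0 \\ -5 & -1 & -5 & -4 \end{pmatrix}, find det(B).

Expand along row 2 (it has 1 zero):
  − (-3) · M_21   where M_21 = det([5 -2 3; -2 1 0; -1 -5 -4]) = 29
  + (3) · M_22   where M_22 = det([-1 -2 3; 1 1 0; -5 -5 -4]) = -4
  + (-4) · M_24   where M_24 = det([-1 5 -2; 1 -2 1; -5 -1 -5]) = 11
det = (-1)·(-3)·(29) + (+1)·(3)·(-4) + (+1)·(-4)·(11) = 31

The determinant is 31.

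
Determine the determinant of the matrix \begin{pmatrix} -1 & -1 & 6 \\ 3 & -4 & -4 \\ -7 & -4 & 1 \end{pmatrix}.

Expand along row 1:
  + (-1) · |-4 -4; -4 1| = (-1)·(-4 − 16) = 20
  − (-1) · |3 -4; -7 1| = −(-1)·(3 − 28) = -25
  + 6 · |3 -4; -7 -4| = 6·(-12 − 28) = -240
Sum: (20) + (-25) + (-240) = -245

The determinant is -245.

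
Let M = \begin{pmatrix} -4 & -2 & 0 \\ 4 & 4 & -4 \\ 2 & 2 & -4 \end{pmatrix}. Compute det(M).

|M| = 16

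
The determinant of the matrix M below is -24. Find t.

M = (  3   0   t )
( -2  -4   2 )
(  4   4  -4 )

-6

Expanding along the column containing t, det(M) is linear in t: det(M) = (8)·t + (24).
Set (8)·t + (24) = -24  ⇒  (8)·t = -48  ⇒  t = -6.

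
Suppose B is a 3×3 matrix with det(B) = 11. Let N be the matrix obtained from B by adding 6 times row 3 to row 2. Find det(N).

|N| = 11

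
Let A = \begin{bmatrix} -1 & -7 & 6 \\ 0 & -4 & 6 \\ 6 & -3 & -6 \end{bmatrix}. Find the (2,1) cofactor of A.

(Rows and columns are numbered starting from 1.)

-60

Delete row 2 and column 1; the remaining 2×2 submatrix is [-7 6; -3 -6].
Its determinant is (-7)·(-6) − 6·(-3) = 60.
The cofactor carries sign (−1)^(2+1) = −1, so C_{2,1} = −(60) = -60.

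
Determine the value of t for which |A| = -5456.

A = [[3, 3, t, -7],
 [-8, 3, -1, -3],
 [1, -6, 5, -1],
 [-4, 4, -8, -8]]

7

Expanding along the row containing t, det(A) is linear in t: det(A) = (-320)·t + (-3216).
Set (-320)·t + (-3216) = -5456  ⇒  (-320)·t = -2240  ⇒  t = 7.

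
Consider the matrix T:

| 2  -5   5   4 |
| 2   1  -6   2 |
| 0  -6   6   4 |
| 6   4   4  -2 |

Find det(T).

Expand along row 3 (it has 1 zero):
  − (-6) · M_32   where M_32 = det([2 5 4; 2 -6 2; 6 4 -2]) = 264
  + (6) · M_33   where M_33 = det([2 -5 4; 2 1 2; 6 4 -2]) = -92
  − (4) · M_34   where M_34 = det([2 -5 5; 2 1 -6; 6 4 4]) = 286
det = (-1)·(-6)·(264) + (+1)·(6)·(-92) + (-1)·(4)·(286) = -112

det(T) = -112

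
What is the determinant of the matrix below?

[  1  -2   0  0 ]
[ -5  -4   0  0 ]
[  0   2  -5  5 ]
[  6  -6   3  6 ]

630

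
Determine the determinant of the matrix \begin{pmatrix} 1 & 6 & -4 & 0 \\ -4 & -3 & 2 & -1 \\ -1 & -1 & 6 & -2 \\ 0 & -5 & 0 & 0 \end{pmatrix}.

Expand along row 4 (it has 3 zeros):
  + (-5) · M_42   where M_42 = det([1 -4 0; -4 2 -1; -1 6 -2]) = 30
det = (+1)·(-5)·(30) = -150

-150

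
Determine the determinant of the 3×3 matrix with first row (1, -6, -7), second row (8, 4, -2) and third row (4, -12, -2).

The determinant is 704.

Expand along row 1:
  + 1 · |4 -2; -12 -2| = 1·(-8 − 24) = -32
  − (-6) · |8 -2; 4 -2| = −(-6)·(-16 − (-8)) = -48
  + (-7) · |8 4; 4 -12| = (-7)·(-96 − 16) = 784
Sum: (-32) + (-48) + (784) = 704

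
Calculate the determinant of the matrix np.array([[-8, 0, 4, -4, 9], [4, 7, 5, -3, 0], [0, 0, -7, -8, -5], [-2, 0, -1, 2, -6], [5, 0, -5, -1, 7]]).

Expand along column 2 (it has 4 zeros):
  + (7) · M_22   where M_22 = det([-8 4 -4 9; 0 -7 -8 -5; -2 -1 2 -6; 5 -5 -1 7]) = 4020
det = (+1)·(7)·(4020) = 28140

28140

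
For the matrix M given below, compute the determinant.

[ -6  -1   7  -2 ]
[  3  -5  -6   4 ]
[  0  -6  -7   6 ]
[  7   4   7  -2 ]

-856

Expand along row 3 (it has 1 zero):
  − (-6) · M_32   where M_32 = det([-6 7 -2; 3 -6 4; 7 7 -2]) = 208
  + (-7) · M_33   where M_33 = det([-6 -1 -2; 3 -5 4; 7 4 -2]) = -92
  − (6) · M_34   where M_34 = det([-6 -1 7; 3 -5 -6; 7 4 7]) = 458
det = (-1)·(-6)·(208) + (+1)·(-7)·(-92) + (-1)·(6)·(458) = -856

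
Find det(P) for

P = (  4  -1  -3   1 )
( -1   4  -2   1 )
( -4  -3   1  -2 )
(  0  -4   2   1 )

Expand along row 4 (it has 1 zero):
  + (-4) · M_42   where M_42 = det([4 -3 1; -1 -2 1; -4 1 -2]) = 21
  − (2) · M_43   where M_43 = det([4 -1 1; -1 4 1; -4 -3 -2]) = 5
  + (1) · M_44   where M_44 = det([4 -1 -3; -1 4 -2; -4 -3 1]) = -74
det = (+1)·(-4)·(21) + (-1)·(2)·(5) + (+1)·(1)·(-74) = -168

-168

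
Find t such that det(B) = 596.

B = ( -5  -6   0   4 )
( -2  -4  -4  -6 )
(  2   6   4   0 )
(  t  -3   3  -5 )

Expanding along the row containing t, det(B) is linear in t: det(B) = (112)·t + (932).
Set (112)·t + (932) = 596  ⇒  (112)·t = -336  ⇒  t = -3.

t = -3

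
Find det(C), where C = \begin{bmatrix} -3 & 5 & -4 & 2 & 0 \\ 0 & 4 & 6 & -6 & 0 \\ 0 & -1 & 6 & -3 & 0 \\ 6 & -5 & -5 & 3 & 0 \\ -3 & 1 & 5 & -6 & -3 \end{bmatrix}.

Expand along column 5 (it has 4 zeros):
  + (-3) · M_55   where M_55 = det([-3 5 -4 2; 0 4 6 -6; 0 -1 6 -3; 6 -5 -5 3]) = -198
det = (+1)·(-3)·(-198) = 594

|C| = 594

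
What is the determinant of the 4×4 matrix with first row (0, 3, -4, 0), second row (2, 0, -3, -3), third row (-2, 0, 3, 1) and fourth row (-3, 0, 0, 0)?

Expand along row 4 (it has 3 zeros):
  − (-3) · M_41   where M_41 = det([3 -4 0; 0 -3 -3; 0 3 1]) = 18
det = (-1)·(-3)·(18) = 54

The determinant is 54.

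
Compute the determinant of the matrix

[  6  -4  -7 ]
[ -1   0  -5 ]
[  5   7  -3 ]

The determinant is 371.

Expand along row 2:
  − (-1) · |-4 -7; 7 -3| = −(-1)·(12 − (-49)) = 61
  − (-5) · |6 -4; 5 7| = −(-5)·(42 − (-20)) = 310
Sum: (61) + (310) = 371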